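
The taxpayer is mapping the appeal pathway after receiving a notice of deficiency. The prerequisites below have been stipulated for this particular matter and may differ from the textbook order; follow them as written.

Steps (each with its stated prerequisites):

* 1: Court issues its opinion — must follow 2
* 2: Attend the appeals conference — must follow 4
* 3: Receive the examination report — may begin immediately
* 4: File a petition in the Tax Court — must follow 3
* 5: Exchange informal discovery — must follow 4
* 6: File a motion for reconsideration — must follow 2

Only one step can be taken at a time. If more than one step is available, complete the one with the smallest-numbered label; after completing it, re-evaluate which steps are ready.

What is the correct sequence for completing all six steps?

3, 4, 2, 1, 5, 6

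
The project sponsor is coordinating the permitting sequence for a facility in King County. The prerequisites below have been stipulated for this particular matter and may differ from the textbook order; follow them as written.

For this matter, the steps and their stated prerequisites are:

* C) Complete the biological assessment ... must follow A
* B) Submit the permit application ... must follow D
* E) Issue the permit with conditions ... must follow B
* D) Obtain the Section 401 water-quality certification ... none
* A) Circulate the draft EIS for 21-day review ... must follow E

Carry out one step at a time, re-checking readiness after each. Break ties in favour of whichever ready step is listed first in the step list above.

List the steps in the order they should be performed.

D, B, E, A, C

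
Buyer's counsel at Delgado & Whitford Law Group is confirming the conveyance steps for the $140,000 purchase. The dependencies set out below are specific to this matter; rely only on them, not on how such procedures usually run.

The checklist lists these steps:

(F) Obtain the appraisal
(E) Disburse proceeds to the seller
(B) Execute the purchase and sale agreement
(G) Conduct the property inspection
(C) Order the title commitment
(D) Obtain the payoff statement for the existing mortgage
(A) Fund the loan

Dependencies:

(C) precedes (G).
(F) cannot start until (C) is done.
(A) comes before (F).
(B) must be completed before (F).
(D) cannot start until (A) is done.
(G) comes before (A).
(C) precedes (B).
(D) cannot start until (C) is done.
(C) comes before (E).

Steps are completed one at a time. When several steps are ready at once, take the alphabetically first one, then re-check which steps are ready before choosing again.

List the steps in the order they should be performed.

(C), (B), (E), (G), (A), (D), (F)

(C) has no prerequisites → (C) first.
(B), (E) and (G) are all available; (B) has the earlier label → (B).
Now (E) and (G) have their prerequisites met. (E) has the earlier label, so (E) next.
(G) is the only step now ready → (G).
(A) needed (G), now all done → (A).
Now (D) and (F) have their prerequisites met. (D) has the earlier label, so (D) next.
(F) needed (A), (B) and (C), now all done → (F).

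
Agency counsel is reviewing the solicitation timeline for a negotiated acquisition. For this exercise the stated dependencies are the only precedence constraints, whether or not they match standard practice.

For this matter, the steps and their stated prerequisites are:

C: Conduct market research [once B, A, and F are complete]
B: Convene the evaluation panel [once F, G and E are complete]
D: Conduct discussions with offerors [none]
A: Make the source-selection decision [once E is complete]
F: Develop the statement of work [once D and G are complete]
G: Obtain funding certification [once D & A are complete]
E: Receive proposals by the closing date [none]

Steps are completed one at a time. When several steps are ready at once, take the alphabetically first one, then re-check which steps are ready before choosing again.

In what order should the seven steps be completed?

Nothing is required for D and E. D has the earlier label → D first.
E is the only step now ready → E.
Next only A has its prerequisites met → A.
G is the only step now ready → G.
That leaves F as the only ready step → F.
Next only B has its prerequisites met → B.
C needed A, B and F, now all done → C.

D, E, A, G, F, B, C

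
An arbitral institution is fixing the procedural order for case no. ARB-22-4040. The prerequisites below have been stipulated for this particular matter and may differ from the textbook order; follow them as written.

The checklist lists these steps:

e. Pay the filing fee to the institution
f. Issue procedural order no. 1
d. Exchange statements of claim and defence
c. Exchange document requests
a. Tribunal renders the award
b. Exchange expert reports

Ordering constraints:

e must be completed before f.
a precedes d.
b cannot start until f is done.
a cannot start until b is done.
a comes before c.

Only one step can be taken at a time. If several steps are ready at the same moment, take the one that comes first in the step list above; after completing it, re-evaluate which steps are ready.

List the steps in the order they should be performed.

e → f → b → a → d → c

e has no prerequisites → e first.
Next only f has its prerequisites met → f.
b needed f, now all done → b.
a needed b, now all done → a.
d and c are both available; d is listed earlier → d.
That leaves c as the only ready step → c.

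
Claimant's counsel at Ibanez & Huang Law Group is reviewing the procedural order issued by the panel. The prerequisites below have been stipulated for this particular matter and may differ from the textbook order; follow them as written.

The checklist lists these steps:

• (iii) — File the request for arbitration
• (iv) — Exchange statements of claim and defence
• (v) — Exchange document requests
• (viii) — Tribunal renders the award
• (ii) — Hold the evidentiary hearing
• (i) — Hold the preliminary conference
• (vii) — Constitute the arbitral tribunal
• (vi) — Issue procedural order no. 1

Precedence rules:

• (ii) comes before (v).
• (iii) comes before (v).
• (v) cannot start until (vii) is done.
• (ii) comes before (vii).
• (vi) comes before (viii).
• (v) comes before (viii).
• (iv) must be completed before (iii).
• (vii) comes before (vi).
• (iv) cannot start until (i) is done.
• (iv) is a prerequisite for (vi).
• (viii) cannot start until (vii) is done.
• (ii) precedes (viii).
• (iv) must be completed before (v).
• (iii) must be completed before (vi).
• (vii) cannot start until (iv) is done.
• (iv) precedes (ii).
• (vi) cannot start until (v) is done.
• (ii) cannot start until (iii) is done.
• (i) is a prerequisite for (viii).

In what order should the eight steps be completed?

(i) (iv) (iii) (ii) (vii) (v) (vi) (viii)

(i) is the only step with nothing outstanding, so it goes first.
That leaves (iv) as the only ready step → (iv).
(iii) needed (iv), now all done → (iii).
(ii) is the only step now ready → (ii).
(vii) needed (iv) and (ii), now all done → (vii).
(v) needed (iii), (iv), (ii) and (vii), now all done → (v).
(vi) needed (iii), (iv), (v) and (vii), now all done → (vi).
Next only (viii) has its prerequisites met → (viii).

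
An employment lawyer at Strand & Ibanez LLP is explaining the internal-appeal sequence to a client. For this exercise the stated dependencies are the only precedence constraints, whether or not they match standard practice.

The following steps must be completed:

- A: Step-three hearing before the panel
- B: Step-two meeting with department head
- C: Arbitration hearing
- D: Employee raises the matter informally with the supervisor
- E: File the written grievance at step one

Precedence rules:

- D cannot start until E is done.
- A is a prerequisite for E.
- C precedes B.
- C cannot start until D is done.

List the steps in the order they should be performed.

A, E, D, C, B

Only A has no prerequisites, so it is first.
E needed A, now all done → E.
Next only D has its prerequisites met → D.
C needed D, now all done → C.
B is the only step now ready → B.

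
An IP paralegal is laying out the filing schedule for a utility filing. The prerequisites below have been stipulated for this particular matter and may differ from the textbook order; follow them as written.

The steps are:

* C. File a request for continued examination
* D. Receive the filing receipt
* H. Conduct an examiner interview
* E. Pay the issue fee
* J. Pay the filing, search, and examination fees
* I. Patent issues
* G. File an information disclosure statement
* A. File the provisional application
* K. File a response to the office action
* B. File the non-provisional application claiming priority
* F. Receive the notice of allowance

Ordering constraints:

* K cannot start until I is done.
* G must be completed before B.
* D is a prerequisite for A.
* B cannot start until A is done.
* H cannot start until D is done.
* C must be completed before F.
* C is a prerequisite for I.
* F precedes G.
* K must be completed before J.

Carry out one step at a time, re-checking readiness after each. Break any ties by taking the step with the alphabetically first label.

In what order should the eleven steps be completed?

C D A E F G B H I K J

Nothing is required for C, D and E. C has the earlier label → C first.
D, E, F and I are all available; D has the earlier label → D.
Ready: A, E, F, H and I. A has the earlier label → A.
Ready: E, F, H and I. E has the earlier label → E.
Ready: F, H and I. F has the earlier label → F.
G now also ready, so the ready set is {G, H, I}; G has the earlier label → G.
B now also ready, so the ready set is {B, H, I}; B has the earlier label → B.
H and I are both available; H has the earlier label → H.
That leaves I as the only ready step → I.
K needed I, now all done → K.
J is the only step now ready → J.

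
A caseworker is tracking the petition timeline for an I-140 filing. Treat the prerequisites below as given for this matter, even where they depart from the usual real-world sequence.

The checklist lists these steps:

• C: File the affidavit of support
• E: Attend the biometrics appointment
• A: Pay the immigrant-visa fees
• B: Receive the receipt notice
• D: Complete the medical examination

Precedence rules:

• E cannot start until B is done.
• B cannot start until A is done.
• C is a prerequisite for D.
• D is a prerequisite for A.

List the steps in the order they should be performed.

C is the only step with nothing outstanding, so it goes first.
That leaves D as the only ready step → D.
A needed D, now all done → A.
B needed A, now all done → B.
Next only E has its prerequisites met → E.

C → D → A → B → E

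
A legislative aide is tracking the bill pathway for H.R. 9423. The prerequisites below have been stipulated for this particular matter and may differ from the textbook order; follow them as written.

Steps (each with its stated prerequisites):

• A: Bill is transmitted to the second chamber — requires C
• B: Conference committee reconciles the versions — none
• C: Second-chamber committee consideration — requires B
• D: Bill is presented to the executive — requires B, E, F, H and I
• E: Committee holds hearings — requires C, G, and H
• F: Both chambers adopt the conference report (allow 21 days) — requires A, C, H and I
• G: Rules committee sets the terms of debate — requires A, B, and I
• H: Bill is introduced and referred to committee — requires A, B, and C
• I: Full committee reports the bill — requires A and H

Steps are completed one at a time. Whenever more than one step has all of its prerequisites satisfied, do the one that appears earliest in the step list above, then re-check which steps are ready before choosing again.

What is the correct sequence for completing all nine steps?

Only B has no prerequisites, so it is first.
C needed B, now all done → C.
That leaves A as the only ready step → A.
H needed A, B and C, now all done → H.
That leaves I as the only ready step → I.
F and G are both available; F is listed earlier → F.
G needed A, B and I, now all done → G.
E needed C, G and H, now all done → E.
D is the only step now ready → D.

B, C, A, H, I, F, G, E, D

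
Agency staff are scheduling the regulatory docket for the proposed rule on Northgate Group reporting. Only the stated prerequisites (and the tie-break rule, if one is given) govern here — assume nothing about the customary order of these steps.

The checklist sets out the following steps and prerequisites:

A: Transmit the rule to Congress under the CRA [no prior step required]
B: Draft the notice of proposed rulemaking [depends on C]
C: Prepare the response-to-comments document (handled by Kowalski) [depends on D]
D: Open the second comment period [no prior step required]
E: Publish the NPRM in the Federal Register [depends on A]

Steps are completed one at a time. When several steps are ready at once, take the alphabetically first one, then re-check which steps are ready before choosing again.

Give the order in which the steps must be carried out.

A, D, C, B, E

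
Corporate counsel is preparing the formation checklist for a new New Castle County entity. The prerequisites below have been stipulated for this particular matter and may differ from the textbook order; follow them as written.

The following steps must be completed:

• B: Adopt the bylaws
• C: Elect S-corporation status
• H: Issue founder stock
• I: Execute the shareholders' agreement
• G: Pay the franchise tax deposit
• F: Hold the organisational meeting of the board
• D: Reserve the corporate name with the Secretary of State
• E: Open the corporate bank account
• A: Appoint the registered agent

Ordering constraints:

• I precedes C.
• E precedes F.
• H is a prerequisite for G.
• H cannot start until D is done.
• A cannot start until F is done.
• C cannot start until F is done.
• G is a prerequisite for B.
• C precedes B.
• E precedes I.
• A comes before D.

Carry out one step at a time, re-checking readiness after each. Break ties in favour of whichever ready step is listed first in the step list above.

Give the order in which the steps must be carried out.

E has no prerequisites → E first.
Now I and F have their prerequisites met. I is listed earlier, so I next.
F is the only step now ready → F.
Ready: C and A. C is listed earlier → C.
A is the only step now ready → A.
That leaves D as the only ready step → D.
H needed D, now all done → H.
That leaves G as the only ready step → G.
B is the only step now ready → B.

E → I → F → C → A → D → H → G → B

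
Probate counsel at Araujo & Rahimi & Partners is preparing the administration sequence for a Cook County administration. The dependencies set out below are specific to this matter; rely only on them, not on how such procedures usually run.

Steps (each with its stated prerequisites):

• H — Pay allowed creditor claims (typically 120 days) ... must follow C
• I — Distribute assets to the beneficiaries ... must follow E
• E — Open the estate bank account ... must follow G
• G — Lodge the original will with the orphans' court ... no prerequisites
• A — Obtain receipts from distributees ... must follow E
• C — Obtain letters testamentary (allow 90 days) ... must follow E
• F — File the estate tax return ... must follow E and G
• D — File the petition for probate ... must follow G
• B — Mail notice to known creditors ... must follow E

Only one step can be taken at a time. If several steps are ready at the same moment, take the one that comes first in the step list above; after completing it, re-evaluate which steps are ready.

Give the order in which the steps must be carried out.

Only G has no prerequisites, so it is first.
Now E and D have their prerequisites met. E is listed earlier, so E next.
I, A, C, F and B now also ready, so the ready set is {I, A, C, F, D, B}; I is listed earlier → I.
A, C, F, D and B are all available; A is listed earlier → A.
Ready: C, F, D and B. C is listed earlier → C.
H now also ready, so the ready set is {H, F, D, B}; H is listed earlier → H.
Now F, D and B have their prerequisites met. F is listed earlier, so F next.
Ready: D and B. D is listed earlier → D.
B needed E, now all done → B.

G E I A C H F D B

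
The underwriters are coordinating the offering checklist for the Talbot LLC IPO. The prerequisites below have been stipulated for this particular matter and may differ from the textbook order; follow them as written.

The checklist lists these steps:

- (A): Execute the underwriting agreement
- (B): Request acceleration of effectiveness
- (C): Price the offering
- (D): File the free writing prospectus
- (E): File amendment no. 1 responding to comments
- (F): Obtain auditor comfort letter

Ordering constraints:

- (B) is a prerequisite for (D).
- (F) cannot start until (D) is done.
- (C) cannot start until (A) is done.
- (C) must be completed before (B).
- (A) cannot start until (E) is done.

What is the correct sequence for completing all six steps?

(E) → (A) → (C) → (B) → (D) → (F)

(E) is the only step with nothing outstanding, so it goes first.
Next only (A) has its prerequisites met → (A).
Next only (C) has its prerequisites met → (C).
Next only (B) has its prerequisites met → (B).
Next only (D) has its prerequisites met → (D).
(F) needed (D), now all done → (F).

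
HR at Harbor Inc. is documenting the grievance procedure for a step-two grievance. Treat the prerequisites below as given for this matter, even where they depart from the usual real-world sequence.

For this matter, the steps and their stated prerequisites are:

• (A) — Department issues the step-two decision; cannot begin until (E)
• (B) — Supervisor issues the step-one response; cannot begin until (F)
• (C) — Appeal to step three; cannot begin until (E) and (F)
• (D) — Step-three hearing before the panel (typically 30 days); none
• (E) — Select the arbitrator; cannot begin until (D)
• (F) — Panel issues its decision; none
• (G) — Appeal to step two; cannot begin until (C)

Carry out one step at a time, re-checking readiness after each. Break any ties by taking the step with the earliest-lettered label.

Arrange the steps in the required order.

(D), (E), (A), (F), (B), (C), (G)

(D) and (F) have no prerequisites; (D) has the earlier label, so (D) is first.
(E) now also ready, so the ready set is {(E), (F)}; (E) has the earlier label → (E).
Now (A) and (F) have their prerequisites met. (A) has the earlier label, so (A) next.
(F) is the only step now ready → (F).
Ready: (B) and (C). (B) has the earlier label → (B).
(C) is the only step now ready → (C).
(G) needed (C), now all done → (G).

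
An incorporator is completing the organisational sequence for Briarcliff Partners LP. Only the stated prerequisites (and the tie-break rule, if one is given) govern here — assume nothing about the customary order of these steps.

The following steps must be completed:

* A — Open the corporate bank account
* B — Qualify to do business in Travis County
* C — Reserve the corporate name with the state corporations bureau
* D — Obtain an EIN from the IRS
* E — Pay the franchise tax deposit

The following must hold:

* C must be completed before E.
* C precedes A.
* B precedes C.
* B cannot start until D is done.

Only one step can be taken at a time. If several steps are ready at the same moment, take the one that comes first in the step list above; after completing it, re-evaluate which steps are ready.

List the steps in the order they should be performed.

D B C A E

Only D has no prerequisites, so it is first.
B needed D, now all done → B.
Next only C has its prerequisites met → C.
Now A and E have their prerequisites met. A is listed earlier, so A next.
E needed C, now all done → E.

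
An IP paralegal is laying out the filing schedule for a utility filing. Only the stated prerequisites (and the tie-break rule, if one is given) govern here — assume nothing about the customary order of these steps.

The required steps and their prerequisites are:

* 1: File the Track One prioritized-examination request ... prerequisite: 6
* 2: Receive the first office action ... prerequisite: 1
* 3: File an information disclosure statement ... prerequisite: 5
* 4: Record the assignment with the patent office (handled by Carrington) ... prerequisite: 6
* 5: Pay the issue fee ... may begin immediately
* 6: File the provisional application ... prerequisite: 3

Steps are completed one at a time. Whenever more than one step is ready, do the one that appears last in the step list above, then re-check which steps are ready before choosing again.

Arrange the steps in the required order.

5, 3, 6, 4, 1, 2

Only 5 has no prerequisites, so it is first.
3 needed 5, now all done → 3.
6 is the only step now ready → 6.
Now 4 and 1 have their prerequisites met. 4 is listed later, so 4 next.
1 needed 6, now all done → 1.
Next only 2 has its prerequisites met → 2.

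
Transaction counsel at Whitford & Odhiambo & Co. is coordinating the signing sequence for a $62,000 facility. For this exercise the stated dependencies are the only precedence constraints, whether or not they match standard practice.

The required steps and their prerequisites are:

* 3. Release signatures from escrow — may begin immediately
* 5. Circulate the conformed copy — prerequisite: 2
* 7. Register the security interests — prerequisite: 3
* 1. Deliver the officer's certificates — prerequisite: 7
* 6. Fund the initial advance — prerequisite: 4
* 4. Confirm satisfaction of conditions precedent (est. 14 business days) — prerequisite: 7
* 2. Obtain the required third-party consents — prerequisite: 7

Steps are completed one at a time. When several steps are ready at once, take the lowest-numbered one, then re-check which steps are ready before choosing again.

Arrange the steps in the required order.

3, 7, 1, 2, 4, 5, 6

3 has no prerequisites → 3 first.
7 is the only step now ready → 7.
1, 2 and 4 are all available; 1 has the earlier label → 1.
2 and 4 are both available; 2 has the earlier label → 2.
4 and 5 are both available; 4 has the earlier label → 4.
6 now also ready, so the ready set is {5, 6}; 5 has the earlier label → 5.
6 is the only step now ready → 6.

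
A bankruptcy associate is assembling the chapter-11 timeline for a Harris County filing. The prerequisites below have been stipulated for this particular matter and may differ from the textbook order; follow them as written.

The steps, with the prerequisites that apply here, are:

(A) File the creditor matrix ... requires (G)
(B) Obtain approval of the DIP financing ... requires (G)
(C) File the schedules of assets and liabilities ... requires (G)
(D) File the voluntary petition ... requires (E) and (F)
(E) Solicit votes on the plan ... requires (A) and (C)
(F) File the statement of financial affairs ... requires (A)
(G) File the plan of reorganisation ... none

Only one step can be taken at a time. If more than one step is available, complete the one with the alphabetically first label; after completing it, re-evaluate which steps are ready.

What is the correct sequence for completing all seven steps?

(G), (A), (B), (C), (E), (F), (D)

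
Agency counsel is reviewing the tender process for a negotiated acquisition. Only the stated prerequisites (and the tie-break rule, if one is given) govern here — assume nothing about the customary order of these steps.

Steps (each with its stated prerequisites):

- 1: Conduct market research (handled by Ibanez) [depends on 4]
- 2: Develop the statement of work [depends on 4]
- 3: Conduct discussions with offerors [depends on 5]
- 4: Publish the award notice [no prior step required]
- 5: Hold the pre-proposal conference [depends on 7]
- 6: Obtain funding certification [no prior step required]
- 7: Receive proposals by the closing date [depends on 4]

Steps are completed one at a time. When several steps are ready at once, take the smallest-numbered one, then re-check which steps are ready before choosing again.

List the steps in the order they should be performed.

4 1 2 6 7 5 3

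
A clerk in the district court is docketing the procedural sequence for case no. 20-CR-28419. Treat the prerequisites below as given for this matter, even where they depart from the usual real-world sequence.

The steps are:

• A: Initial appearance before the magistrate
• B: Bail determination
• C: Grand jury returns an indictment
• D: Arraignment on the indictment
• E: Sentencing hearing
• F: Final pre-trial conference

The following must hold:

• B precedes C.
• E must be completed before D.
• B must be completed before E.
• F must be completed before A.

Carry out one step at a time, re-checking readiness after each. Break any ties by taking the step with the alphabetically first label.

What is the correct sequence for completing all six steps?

B, C, E, D, F, A

Nothing is required for B and F. B has the earlier label → B first.
C, E and F are all available; C has the earlier label → C.
Ready: E and F. E has the earlier label → E.
Now D and F have their prerequisites met. D has the earlier label, so D next.
F is the only step now ready → F.
A needed F, now all done → A.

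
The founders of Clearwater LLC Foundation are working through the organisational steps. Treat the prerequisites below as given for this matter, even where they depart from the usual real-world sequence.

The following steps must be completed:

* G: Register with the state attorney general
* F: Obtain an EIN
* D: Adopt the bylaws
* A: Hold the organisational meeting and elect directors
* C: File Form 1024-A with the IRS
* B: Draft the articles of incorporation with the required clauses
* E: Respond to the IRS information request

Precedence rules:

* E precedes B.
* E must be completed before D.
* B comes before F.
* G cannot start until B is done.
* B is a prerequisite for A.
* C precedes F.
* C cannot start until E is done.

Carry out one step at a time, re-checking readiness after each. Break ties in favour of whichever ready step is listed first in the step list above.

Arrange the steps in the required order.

E → D → C → B → G → F → A

E is the only step with nothing outstanding, so it goes first.
Now D, C and B have their prerequisites met. D is listed earlier, so D next.
Ready: C and B. C is listed earlier → C.
B is the only step now ready → B.
Ready: G, F and A. G is listed earlier → G.
Ready: F and A. F is listed earlier → F.
That leaves A as the only ready step → A.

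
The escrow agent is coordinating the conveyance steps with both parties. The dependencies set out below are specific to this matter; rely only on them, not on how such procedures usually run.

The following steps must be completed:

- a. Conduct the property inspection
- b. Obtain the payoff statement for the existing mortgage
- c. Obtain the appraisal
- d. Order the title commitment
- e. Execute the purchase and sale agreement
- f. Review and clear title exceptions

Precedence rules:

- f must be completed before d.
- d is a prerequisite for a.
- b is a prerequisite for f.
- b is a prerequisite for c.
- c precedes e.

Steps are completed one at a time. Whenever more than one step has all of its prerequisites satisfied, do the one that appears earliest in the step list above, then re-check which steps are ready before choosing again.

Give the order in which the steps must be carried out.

b is the only step with nothing outstanding, so it goes first.
c and f are both available; c is listed earlier → c.
Ready: e and f. e is listed earlier → e.
f needed b, now all done → f.
d needed f, now all done → d.
Next only a has its prerequisites met → a.

b, c, e, f, d, a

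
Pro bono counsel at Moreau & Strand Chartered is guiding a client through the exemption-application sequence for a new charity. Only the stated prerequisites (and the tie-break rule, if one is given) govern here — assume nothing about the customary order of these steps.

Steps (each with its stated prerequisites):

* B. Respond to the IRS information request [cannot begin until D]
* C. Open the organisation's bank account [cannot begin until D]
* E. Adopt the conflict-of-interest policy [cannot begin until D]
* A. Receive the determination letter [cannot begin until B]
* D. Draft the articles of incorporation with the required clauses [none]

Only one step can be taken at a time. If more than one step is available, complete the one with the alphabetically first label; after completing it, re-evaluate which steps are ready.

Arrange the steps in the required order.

D B A C E

D has no prerequisites → D first.
B, C and E are all available; B has the earlier label → B.
A, C and E are all available; A has the earlier label → A.
C and E are both available; C has the earlier label → C.
That leaves E as the only ready step → E.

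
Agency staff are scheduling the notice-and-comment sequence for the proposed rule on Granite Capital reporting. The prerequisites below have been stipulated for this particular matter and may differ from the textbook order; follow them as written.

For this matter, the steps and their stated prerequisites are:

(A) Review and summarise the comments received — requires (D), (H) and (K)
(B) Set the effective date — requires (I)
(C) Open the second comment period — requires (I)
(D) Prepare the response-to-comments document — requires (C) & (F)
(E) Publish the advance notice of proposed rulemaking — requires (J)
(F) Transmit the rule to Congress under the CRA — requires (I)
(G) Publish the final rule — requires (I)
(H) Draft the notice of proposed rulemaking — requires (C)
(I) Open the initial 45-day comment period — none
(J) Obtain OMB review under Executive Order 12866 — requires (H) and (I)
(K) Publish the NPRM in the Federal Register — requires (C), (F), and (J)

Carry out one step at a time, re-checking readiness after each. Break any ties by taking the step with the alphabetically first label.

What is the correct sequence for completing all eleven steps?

(I), (B), (C), (F), (D), (G), (H), (J), (E), (K), (A)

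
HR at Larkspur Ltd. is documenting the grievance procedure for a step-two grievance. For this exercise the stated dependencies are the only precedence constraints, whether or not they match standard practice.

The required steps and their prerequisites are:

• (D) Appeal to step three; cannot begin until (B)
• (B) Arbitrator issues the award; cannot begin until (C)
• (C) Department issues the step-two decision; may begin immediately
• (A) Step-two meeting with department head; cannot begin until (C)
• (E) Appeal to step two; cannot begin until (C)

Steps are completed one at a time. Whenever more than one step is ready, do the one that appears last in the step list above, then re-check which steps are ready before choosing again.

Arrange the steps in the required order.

(C), (E), (A), (B), (D)

Only (C) has no prerequisites, so it is first.
Ready: (E), (A) and (B). (E) is listed later → (E).
Ready: (A) and (B). (A) is listed later → (A).
That leaves (B) as the only ready step → (B).
(D) is the only step now ready → (D).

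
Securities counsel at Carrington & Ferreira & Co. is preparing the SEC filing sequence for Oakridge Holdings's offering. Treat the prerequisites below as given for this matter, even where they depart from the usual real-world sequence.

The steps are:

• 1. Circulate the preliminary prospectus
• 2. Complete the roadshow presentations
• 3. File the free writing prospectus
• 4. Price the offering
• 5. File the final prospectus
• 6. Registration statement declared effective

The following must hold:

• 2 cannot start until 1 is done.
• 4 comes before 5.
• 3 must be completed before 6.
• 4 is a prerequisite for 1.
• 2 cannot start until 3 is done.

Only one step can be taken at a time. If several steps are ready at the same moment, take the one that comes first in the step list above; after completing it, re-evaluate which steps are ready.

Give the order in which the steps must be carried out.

3 4 1 2 5 6

3 and 4 have no prerequisites; 3 is listed earlier, so 3 is first.
6 now also ready, so the ready set is {4, 6}; 4 is listed earlier → 4.
1, 5 and 6 are all available; 1 is listed earlier → 1.
Ready: 2, 5 and 6. 2 is listed earlier → 2.
Now 5 and 6 have their prerequisites met. 5 is listed earlier, so 5 next.
6 is the only step now ready → 6.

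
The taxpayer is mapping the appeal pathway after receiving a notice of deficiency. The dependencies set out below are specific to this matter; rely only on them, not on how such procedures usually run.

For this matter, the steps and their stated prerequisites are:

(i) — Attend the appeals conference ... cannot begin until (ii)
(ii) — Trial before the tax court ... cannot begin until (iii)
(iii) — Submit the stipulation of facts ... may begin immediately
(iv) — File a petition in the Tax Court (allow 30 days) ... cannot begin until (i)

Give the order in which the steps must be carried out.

(iii), (ii), (i), (iv)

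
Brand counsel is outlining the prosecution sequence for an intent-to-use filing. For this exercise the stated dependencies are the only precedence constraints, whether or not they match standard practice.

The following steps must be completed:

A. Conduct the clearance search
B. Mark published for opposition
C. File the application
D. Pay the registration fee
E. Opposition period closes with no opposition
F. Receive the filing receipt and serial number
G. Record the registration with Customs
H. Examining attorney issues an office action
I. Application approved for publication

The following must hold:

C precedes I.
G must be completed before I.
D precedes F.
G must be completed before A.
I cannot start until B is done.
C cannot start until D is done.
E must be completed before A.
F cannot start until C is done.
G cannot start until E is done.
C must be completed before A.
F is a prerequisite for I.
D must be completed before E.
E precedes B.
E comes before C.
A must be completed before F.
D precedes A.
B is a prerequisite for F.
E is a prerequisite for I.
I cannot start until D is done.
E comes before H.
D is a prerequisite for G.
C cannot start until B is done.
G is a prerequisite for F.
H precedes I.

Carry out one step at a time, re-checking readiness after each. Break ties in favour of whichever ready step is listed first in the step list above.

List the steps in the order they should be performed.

D, E, B, C, G, A, F, H, I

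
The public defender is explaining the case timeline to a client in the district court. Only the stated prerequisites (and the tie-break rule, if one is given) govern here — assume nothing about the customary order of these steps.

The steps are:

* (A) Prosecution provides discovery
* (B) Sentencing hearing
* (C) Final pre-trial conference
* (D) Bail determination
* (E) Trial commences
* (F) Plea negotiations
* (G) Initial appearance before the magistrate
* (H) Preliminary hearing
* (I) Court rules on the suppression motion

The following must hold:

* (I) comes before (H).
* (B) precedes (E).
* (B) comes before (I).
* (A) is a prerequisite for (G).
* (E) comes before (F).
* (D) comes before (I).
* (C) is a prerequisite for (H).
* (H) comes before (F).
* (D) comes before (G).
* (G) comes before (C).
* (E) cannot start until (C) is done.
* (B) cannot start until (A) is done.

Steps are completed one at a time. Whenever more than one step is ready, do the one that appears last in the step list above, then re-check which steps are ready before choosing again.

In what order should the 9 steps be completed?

(D) and (A) have no prerequisites; (D) is listed later, so (D) is first.
(A) is the only step now ready → (A).
(G) and (B) are both available; (G) is listed later → (G).
(C) and (B) are both available; (C) is listed later → (C).
(B) needed (A), now all done → (B).
Ready: (I) and (E). (I) is listed later → (I).
Now (H) and (E) have their prerequisites met. (H) is listed later, so (H) next.
That leaves (E) as the only ready step → (E).
Next only (F) has its prerequisites met → (F).

(D) → (A) → (G) → (C) → (B) → (I) → (H) → (E) → (F)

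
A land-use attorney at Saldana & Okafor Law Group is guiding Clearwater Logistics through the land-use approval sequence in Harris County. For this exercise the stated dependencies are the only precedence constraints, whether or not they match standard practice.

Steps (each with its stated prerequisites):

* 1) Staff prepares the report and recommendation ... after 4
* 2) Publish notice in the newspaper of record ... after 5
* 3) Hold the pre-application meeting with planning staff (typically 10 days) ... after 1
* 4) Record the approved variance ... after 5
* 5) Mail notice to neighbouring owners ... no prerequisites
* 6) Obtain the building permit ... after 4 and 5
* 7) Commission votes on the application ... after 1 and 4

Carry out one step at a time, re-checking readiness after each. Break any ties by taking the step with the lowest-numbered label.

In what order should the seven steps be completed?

5 2 4 1 3 6 7

Only 5 has no prerequisites, so it is first.
2 and 4 are both available; 2 has the earlier label → 2.
4 is the only step now ready → 4.
Now 1 and 6 have their prerequisites met. 1 has the earlier label, so 1 next.
3 and 7 now also ready, so the ready set is {3, 6, 7}; 3 has the earlier label → 3.
Now 6 and 7 have their prerequisites met. 6 has the earlier label, so 6 next.
7 needed 1 and 4, now all done → 7.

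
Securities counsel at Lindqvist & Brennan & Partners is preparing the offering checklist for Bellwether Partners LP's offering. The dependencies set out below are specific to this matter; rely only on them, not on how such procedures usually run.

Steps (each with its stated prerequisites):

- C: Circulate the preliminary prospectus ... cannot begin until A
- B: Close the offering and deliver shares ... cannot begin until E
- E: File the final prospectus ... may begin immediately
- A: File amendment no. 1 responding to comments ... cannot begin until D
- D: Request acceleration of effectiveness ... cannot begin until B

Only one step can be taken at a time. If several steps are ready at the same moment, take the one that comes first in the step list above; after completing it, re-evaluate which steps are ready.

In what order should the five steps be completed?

E, B, D, A, C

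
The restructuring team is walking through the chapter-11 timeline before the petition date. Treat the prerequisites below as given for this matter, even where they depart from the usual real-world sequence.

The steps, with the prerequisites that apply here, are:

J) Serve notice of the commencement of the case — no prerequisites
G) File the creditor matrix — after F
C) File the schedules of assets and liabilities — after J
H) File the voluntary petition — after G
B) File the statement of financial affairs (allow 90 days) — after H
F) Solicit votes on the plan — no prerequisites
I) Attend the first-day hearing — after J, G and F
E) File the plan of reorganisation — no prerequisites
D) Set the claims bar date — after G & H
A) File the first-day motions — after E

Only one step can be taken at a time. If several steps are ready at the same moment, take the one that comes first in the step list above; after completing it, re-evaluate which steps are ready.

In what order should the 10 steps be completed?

J → C → F → G → H → B → I → E → D → A

Nothing is required for J, F and E. J is listed earlier → J first.
C now also ready, so the ready set is {C, F, E}; C is listed earlier → C.
Now F and E have their prerequisites met. F is listed earlier, so F next.
Now G and E have their prerequisites met. G is listed earlier, so G next.
H and I now also ready, so the ready set is {H, I, E}; H is listed earlier → H.
Ready: B, I, E and D. B is listed earlier → B.
Ready: I, E and D. I is listed earlier → I.
Now E and D have their prerequisites met. E is listed earlier, so E next.
D and A are both available; D is listed earlier → D.
That leaves A as the only ready step → A.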